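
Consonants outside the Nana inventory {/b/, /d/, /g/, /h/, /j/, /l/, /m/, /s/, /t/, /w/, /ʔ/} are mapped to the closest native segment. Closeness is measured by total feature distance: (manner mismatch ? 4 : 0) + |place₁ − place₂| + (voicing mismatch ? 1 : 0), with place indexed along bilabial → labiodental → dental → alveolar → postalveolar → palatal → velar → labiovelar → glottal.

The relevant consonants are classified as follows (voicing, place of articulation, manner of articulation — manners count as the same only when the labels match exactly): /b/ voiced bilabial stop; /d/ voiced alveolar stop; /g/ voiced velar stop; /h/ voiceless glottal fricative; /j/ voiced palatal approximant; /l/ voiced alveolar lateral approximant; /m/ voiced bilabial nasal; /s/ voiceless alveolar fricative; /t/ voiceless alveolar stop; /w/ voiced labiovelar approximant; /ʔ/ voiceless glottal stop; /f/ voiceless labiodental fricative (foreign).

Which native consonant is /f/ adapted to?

s

/s/ is closest: same manner (fricative), place distance 2 (labiodental→alveolar), same voicing; total 2. Next closest is /b/ at distance 6.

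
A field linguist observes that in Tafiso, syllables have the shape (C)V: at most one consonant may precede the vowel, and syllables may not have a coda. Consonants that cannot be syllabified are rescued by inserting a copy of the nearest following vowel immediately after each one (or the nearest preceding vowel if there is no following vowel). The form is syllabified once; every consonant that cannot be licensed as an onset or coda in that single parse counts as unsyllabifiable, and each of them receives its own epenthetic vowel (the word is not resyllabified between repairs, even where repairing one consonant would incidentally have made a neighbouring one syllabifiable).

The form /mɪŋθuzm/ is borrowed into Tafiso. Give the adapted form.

mɪŋuθuzumu

Under (C)V, the unsyllabifiable consonants are /ŋ/, /z/, /m/ (no codas are permitted; onsets are limited to one consonant).
Inserting the epenthetic vowel yields /ŋ/ → /ŋu/, /z/ → /zu/, /m/ → /mu/.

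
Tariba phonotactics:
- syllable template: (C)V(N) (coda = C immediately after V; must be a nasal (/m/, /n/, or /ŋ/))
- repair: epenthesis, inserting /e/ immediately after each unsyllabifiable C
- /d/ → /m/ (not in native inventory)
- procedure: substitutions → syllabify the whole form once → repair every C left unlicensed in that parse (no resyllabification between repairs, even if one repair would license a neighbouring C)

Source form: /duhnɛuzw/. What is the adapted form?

muhenɛuzewe

Substitution: /d/ → /m/, giving /muhnɛuzw/.
Under (C)V(N), the unsyllabifiable consonants are /h/, /z/, /w/ (only a nasal (/m/, /n/, or /ŋ/) is licensed in coda position; onsets are limited to one consonant).
Each unlicensed consonant becomes the onset of a new syllable: /h/ → /he/, /z/ → /ze/, /w/ → /we/.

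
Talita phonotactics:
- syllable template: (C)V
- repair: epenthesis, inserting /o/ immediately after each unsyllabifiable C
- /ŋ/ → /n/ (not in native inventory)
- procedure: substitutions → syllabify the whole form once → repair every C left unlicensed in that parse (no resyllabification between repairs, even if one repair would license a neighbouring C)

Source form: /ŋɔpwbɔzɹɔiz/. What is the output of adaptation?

nɔpowobɔzoɹɔizo

Substitution: /ŋ/ → /n/, giving /nɔpwbɔzɹɔiz/.
Under (C)V, the unsyllabifiable consonants are /p/, /w/, /z/, /z/ (no codas are permitted; onsets are limited to one consonant).
Epenthesis after each stranded consonant: /p/ → /po/, /w/ → /wo/, /z/ → /zo/, /z/ → /zo/.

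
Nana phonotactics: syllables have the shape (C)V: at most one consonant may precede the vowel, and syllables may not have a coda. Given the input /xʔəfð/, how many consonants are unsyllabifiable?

3

Syllabifying with onset maximization leaves /x/, /f/, /ð/ stranded (no codas are permitted; onsets are limited to one consonant).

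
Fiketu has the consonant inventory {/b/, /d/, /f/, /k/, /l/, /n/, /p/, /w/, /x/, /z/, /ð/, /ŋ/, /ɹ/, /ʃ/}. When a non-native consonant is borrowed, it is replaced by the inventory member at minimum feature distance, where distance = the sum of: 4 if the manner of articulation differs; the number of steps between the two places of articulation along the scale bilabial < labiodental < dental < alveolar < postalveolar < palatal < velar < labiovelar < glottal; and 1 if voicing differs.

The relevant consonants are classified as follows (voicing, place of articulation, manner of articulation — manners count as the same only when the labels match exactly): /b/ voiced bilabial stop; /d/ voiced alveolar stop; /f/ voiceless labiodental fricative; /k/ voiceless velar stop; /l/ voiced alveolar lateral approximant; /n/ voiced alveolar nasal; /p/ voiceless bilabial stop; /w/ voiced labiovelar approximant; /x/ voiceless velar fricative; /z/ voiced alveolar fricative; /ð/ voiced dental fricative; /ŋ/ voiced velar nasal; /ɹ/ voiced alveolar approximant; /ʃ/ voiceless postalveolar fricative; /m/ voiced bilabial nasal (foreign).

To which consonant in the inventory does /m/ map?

/n/ is closest: same manner (nasal), place distance 3 (bilabial→alveolar), same voicing; total 3. Next closest is /b/ at distance 4.

n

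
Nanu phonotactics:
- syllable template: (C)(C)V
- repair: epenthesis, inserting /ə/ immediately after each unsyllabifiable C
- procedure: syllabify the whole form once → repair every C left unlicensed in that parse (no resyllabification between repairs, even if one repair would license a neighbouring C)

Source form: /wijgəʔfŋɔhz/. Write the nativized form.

Syllabifying with onset maximization leaves /ʔ/, /h/, /z/ stranded (no codas are permitted; onsets may contain at most 2 consonants).
Epenthesis after each stranded consonant: /ʔ/ → /ʔə/, /h/ → /hə/, /z/ → /zə/.

wijgəʔəfŋɔhəzə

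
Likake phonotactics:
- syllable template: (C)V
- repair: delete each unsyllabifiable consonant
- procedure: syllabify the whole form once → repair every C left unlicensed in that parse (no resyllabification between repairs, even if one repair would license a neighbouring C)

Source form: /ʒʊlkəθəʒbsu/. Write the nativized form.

ʒʊkəθəsu

The consonants /l/, /ʒ/, /b/ cannot be parsed into a legal (C)V syllable (no codas are permitted; onsets are limited to one consonant).
Deleting the stranded consonants removes /l/, /ʒ/, /b/.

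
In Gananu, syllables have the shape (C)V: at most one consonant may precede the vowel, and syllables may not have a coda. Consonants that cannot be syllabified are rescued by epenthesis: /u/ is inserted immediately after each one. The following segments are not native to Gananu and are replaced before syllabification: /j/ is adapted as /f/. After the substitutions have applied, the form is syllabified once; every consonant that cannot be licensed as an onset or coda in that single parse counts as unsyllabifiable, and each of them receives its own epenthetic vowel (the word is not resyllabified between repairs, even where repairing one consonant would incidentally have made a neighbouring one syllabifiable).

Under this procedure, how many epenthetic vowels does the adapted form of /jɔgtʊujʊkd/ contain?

3

After substitution the input is /fɔgtʊufʊkd/.
The unsyllabifiable consonants are /g/, /k/, /d/; each receives one epenthetic vowel.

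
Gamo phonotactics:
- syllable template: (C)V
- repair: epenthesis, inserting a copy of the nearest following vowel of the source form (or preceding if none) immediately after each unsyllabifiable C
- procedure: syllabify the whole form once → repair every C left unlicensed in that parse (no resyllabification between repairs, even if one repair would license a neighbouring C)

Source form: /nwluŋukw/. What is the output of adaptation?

Syllabifying with onset maximization leaves /n/, /w/, /k/, /w/ stranded (no codas are permitted; onsets are limited to one consonant).
Inserting the epenthetic vowel yields /n/ → /nu/, /w/ → /wu/, /k/ → /ku/, /w/ → /wu/.

nuwuluŋukuwu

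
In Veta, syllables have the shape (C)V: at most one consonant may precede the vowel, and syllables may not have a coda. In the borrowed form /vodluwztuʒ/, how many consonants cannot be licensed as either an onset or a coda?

The consonants /d/, /w/, /z/, /ʒ/ cannot be parsed into a legal (C)V syllable (no codas are permitted; onsets are limited to one consonant).

4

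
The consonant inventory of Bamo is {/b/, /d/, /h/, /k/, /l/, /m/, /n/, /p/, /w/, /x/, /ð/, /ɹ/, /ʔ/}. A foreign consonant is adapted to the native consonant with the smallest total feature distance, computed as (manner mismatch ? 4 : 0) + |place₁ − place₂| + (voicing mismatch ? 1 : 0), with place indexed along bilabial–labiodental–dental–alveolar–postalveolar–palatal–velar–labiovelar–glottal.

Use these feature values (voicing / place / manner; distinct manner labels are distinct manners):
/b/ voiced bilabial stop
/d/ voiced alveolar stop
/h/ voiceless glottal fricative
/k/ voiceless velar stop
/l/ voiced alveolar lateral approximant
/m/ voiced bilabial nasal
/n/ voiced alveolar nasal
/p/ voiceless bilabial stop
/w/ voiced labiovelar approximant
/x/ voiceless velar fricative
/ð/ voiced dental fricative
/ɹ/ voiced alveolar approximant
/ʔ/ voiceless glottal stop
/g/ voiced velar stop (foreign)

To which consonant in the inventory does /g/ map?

/k/ is closest: same manner (stop), place distance 0 (velar→velar), voicing differs (+1); total 1. Next closest is /d/ at distance 3.

k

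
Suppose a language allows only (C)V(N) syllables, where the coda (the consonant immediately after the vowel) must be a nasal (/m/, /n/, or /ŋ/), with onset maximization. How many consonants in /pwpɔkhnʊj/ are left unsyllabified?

5

Syllabifying with onset maximization leaves /p/, /w/, /k/, /h/, /j/ stranded (only a nasal (/m/, /n/, or /ŋ/) is licensed in coda position; onsets are limited to one consonant).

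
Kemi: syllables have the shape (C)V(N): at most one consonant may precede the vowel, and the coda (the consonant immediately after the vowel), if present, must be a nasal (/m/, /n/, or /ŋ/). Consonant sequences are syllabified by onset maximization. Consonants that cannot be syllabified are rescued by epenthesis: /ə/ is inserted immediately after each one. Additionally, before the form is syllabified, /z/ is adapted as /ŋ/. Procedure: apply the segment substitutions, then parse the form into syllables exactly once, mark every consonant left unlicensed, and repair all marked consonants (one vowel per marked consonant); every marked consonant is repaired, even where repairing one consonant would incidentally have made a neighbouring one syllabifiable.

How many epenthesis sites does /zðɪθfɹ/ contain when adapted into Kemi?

4

After substitution the input is /ŋðɪθfɹ/.
The unsyllabifiable consonants are /ŋ/, /θ/, /f/, /ɹ/; each receives one epenthetic vowel.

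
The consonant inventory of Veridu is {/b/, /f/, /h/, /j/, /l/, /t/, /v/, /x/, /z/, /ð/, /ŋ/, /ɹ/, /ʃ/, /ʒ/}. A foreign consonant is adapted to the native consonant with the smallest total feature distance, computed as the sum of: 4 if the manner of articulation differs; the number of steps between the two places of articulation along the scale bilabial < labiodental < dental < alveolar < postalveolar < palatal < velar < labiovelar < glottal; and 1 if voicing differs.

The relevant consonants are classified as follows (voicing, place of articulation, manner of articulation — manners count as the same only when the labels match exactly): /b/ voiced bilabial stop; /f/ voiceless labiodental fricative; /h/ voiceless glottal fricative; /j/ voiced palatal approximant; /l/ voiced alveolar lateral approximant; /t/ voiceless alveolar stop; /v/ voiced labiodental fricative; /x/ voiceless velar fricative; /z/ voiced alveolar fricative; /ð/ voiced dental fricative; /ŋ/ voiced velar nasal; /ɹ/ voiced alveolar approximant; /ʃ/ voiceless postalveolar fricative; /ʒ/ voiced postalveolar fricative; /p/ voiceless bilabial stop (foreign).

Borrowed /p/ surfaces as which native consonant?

/b/ is closest: same manner (stop), place distance 0 (bilabial→bilabial), voicing differs (+1); total 1. Next closest is /t/ at distance 3.

b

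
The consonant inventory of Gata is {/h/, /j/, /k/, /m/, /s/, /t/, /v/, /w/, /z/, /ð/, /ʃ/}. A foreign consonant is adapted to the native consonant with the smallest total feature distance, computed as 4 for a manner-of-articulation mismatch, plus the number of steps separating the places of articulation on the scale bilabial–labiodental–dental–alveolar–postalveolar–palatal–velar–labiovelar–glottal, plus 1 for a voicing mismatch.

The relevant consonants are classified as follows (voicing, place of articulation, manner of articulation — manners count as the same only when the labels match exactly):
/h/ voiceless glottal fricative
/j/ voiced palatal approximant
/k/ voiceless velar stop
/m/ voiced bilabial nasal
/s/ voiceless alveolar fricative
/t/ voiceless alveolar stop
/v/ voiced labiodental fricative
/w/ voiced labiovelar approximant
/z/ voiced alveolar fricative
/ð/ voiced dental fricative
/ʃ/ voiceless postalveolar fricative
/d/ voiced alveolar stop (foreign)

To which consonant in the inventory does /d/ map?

t

/t/ is closest: same manner (stop), place distance 0 (alveolar→alveolar), voicing differs (+1); total 1. Next closest is /k/ at distance 4.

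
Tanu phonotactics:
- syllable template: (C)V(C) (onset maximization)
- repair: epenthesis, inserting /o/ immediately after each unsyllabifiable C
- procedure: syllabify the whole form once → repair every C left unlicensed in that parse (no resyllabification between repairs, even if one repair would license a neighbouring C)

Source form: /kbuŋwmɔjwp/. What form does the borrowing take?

kobuŋwomɔjwopo

Syllabifying with onset maximization leaves /k/, /w/, /w/, /p/ stranded (at most one coda consonant is licensed; onsets are limited to one consonant).
Inserting the epenthetic vowel yields /k/ → /ko/, /w/ → /wo/, /w/ → /wo/, /p/ → /po/.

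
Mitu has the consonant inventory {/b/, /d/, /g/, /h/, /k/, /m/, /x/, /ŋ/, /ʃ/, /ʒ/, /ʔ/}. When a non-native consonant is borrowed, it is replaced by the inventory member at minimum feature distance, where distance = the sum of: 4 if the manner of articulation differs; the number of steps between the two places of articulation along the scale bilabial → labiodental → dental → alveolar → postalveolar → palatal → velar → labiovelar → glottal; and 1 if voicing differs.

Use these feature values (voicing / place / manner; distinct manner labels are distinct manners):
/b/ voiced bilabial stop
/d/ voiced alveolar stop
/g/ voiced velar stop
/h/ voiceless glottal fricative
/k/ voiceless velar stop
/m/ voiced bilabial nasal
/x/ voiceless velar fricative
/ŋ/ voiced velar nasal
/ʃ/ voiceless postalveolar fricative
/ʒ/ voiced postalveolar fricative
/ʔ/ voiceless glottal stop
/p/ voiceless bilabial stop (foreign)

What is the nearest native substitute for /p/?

/b/ is closest: same manner (stop), place distance 0 (bilabial→bilabial), voicing differs (+1); total 1. Next closest is /d/ at distance 4.

b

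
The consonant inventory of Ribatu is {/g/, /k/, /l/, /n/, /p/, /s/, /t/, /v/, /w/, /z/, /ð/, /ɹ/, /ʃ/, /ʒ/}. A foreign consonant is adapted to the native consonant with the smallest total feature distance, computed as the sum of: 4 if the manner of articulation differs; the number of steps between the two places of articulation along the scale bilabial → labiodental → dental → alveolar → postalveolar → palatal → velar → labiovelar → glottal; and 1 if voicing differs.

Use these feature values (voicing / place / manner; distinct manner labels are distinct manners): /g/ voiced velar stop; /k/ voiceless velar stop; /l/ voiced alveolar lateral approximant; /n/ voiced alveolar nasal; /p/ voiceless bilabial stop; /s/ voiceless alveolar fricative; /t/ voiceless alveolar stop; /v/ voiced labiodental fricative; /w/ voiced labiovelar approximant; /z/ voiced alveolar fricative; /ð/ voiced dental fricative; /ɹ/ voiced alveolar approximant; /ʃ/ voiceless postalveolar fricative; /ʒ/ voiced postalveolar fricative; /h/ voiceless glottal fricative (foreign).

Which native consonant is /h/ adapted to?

/ʃ/ is closest: same manner (fricative), place distance 4 (glottal→postalveolar), same voicing; total 4. Next closest is /s/ at distance 5.

ʃ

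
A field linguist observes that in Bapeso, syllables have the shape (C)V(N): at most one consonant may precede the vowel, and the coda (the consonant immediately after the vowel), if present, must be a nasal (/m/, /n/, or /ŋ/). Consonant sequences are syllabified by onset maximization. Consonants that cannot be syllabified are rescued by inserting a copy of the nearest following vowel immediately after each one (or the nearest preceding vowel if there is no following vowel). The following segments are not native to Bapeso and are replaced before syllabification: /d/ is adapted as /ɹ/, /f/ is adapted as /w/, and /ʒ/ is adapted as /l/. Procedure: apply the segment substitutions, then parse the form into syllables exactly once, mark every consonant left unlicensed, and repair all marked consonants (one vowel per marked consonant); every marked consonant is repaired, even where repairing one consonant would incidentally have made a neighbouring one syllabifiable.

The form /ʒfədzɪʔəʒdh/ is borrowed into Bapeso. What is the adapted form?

Substitution: /ʒ/ → /l/, /f/ → /w/, /d/ → /ɹ/, giving /lwəɹzɪʔəlɹh/.
The consonants /l/, /ɹ/, /l/, /ɹ/, /h/ cannot be parsed into a legal (C)V(N) syllable (only a nasal (/m/, /n/, or /ŋ/) is licensed in coda position; onsets are limited to one consonant).
Inserting the epenthetic vowel yields /l/ → /lə/, /ɹ/ → /ɹɪ/, /l/ → /lə/, /ɹ/ → /ɹə/, /h/ → /hə/.

ləwəɹɪzɪʔələɹəhə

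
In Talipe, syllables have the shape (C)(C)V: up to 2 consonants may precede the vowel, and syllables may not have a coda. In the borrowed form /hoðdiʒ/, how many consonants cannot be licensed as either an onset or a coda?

The consonants /ʒ/ cannot be parsed into a legal (C)(C)V syllable (no codas are permitted; onsets may contain at most 2 consonants).

1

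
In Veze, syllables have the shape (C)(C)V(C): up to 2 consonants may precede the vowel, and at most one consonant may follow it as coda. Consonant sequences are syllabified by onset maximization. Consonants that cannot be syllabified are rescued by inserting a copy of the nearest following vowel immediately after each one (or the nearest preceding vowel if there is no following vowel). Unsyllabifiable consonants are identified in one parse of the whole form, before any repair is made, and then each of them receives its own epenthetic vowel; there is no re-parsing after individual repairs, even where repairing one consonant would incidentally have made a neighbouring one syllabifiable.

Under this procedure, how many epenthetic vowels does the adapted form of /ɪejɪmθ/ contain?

The unsyllabifiable consonants are /θ/; each receives one epenthetic vowel.

1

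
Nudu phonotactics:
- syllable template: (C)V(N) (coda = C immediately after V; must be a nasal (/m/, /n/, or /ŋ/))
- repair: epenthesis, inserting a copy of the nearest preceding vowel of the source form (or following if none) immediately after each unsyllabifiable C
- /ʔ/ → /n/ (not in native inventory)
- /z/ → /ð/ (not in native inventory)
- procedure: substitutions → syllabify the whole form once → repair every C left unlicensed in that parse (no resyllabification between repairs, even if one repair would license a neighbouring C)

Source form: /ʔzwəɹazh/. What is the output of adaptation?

Substitution: /ʔ/ → /n/, /z/ → /ð/, giving /nðwəɹaðh/.
Syllabifying with onset maximization leaves /n/, /ð/, /ð/, /h/ stranded (only a nasal (/m/, /n/, or /ŋ/) is licensed in coda position; onsets are limited to one consonant).
Each unlicensed consonant becomes the onset of a new syllable: /n/ → /nə/, /ð/ → /ðə/, /ð/ → /ða/, /h/ → /ha/.

nəðəwəɹaðaha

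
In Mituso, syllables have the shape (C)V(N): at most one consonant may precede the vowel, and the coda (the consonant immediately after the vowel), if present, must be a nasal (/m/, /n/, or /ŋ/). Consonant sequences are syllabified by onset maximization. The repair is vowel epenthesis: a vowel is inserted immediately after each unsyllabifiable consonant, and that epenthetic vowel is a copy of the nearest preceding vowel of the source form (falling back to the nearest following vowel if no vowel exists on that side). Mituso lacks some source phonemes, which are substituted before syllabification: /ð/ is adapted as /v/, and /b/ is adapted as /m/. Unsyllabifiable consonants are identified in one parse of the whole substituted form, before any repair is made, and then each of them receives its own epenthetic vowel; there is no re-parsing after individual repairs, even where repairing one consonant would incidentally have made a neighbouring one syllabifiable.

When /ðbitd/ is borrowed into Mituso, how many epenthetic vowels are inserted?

After substitution the input is /vmitd/.
The unsyllabifiable consonants are /v/, /t/, /d/; each receives one epenthetic vowel.

3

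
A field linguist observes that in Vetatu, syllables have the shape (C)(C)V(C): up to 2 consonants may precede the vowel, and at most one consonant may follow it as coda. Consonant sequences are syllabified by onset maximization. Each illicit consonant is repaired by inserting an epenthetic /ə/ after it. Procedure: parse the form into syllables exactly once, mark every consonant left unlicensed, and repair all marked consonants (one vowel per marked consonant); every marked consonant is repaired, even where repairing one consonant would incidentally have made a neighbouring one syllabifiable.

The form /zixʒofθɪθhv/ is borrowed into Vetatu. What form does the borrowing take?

zixʒofθɪθhəvə

Under (C)(C)V(C), the unsyllabifiable consonants are /h/, /v/ (at most one coda consonant is licensed; onsets may contain at most 2 consonants).
Each unlicensed consonant becomes the onset of a new syllable: /h/ → /hə/, /v/ → /və/.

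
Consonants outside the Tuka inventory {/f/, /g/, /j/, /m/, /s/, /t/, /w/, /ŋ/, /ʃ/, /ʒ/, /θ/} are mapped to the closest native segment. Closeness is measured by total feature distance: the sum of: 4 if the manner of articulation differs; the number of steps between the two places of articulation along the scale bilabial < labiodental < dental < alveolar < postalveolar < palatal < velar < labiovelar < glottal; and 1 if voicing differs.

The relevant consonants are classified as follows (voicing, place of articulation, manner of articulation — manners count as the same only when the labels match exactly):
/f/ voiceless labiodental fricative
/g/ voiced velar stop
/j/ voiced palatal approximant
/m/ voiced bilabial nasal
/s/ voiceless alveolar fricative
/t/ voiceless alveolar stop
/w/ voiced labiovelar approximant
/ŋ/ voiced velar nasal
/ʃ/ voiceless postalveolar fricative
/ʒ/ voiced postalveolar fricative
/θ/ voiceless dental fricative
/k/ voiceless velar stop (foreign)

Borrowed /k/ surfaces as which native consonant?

g

/g/ is closest: same manner (stop), place distance 0 (velar→velar), voicing differs (+1); total 1. Next closest is /t/ at distance 3.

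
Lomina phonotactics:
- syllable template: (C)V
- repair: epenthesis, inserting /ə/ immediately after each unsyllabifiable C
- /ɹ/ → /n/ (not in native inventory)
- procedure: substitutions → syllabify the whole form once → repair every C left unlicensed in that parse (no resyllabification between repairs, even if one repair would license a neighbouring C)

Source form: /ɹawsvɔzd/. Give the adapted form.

Substitution: /ɹ/ → /n/, giving /nawsvɔzd/.
Syllabifying with onset maximization leaves /w/, /s/, /z/, /d/ stranded (no codas are permitted; onsets are limited to one consonant).
Each unlicensed consonant becomes the onset of a new syllable: /w/ → /wə/, /s/ → /sə/, /z/ → /zə/, /d/ → /də/.

nawəsəvɔzədə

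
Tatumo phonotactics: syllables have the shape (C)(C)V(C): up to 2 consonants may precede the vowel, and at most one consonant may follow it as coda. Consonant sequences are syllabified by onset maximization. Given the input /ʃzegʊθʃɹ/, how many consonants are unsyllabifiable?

2

Syllabifying with onset maximization leaves /ʃ/, /ɹ/ stranded (at most one coda consonant is licensed; onsets may contain at most 2 consonants).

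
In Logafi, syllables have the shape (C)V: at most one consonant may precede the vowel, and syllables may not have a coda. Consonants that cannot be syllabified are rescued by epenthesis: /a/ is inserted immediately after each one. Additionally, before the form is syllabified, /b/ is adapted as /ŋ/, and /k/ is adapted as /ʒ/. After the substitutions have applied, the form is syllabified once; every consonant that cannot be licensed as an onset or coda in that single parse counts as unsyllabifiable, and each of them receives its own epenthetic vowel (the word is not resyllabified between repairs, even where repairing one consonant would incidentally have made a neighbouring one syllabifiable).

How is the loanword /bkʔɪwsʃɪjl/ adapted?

Substitution: /b/ → /ŋ/, /k/ → /ʒ/, giving /ŋʒʔɪwsʃɪjl/.
The consonants /ŋ/, /ʒ/, /w/, /s/, /j/, /l/ cannot be parsed into a legal (C)V syllable (no codas are permitted; onsets are limited to one consonant).
Epenthesis after each stranded consonant: /ŋ/ → /ŋa/, /ʒ/ → /ʒa/, /w/ → /wa/, /s/ → /sa/, /j/ → /ja/, /l/ → /la/.

ŋaʒaʔɪwasaʃɪjala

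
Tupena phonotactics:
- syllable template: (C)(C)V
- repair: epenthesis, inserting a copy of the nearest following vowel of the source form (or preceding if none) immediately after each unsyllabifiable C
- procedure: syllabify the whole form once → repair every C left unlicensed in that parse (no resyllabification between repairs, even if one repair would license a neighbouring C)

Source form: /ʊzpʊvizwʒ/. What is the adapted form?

Under (C)(C)V, the unsyllabifiable consonants are /z/, /w/, /ʒ/ (no codas are permitted; onsets may contain at most 2 consonants).
Each unlicensed consonant becomes the onset of a new syllable: /z/ → /zi/, /w/ → /wi/, /ʒ/ → /ʒi/.

ʊzpʊviziwiʒi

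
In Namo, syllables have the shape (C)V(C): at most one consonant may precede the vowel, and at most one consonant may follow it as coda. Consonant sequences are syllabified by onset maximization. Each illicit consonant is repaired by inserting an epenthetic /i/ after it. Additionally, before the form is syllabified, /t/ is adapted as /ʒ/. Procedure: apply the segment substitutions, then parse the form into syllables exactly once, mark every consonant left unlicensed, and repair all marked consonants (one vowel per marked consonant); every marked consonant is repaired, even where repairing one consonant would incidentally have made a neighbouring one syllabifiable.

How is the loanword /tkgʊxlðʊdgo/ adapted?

ʒikigʊxliðʊdgo

Substitution: /t/ → /ʒ/, giving /ʒkgʊxlðʊdgo/.
Syllabifying with onset maximization leaves /ʒ/, /k/, /l/ stranded (at most one coda consonant is licensed; onsets are limited to one consonant).
Each unlicensed consonant becomes the onset of a new syllable: /ʒ/ → /ʒi/, /k/ → /ki/, /l/ → /li/.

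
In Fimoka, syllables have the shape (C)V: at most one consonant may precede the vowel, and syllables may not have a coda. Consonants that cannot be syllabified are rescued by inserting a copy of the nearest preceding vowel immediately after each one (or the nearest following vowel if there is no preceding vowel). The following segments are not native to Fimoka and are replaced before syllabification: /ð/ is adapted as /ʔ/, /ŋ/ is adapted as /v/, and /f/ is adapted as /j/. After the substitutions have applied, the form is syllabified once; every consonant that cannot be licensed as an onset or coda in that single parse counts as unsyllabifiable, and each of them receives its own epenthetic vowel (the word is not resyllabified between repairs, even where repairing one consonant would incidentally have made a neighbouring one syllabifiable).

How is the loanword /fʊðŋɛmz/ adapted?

Substitution: /f/ → /j/, /ð/ → /ʔ/, /ŋ/ → /v/, giving /jʊʔvɛmz/.
Under (C)V, the unsyllabifiable consonants are /ʔ/, /m/, /z/ (no codas are permitted; onsets are limited to one consonant).
Epenthesis after each stranded consonant: /ʔ/ → /ʔʊ/, /m/ → /mɛ/, /z/ → /zɛ/.

jʊʔʊvɛmɛzɛ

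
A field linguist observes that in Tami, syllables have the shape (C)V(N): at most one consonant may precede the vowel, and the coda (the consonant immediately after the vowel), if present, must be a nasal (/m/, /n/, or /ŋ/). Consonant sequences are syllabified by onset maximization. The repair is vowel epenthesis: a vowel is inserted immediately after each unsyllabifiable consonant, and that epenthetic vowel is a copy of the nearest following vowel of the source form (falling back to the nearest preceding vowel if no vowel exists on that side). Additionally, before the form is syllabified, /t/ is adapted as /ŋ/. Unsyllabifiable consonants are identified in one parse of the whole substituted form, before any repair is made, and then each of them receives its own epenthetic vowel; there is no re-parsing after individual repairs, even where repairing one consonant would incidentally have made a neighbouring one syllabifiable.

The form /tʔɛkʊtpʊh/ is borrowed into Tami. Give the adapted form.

ŋɛʔɛkʊŋpʊhʊ

Substitution: /t/ → /ŋ/, giving /ŋʔɛkʊŋpʊh/.
Syllabifying with onset maximization leaves /ŋ/, /h/ stranded (only a nasal (/m/, /n/, or /ŋ/) is licensed in coda position; onsets are limited to one consonant).
Inserting the epenthetic vowel yields /ŋ/ → /ŋɛ/, /h/ → /hʊ/.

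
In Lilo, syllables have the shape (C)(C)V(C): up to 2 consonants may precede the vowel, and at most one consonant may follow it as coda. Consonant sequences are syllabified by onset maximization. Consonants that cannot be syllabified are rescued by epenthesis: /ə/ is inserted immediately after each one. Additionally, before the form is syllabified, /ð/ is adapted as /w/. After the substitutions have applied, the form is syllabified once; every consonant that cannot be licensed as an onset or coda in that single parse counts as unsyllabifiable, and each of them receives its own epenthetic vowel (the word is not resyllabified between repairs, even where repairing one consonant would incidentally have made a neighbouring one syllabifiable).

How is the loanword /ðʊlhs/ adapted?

Substitution: /ð/ → /w/, giving /wʊlhs/.
Under (C)(C)V(C), the unsyllabifiable consonants are /h/, /s/ (at most one coda consonant is licensed; onsets may contain at most 2 consonants).
Inserting the epenthetic vowel yields /h/ → /hə/, /s/ → /sə/.

wʊlhəsə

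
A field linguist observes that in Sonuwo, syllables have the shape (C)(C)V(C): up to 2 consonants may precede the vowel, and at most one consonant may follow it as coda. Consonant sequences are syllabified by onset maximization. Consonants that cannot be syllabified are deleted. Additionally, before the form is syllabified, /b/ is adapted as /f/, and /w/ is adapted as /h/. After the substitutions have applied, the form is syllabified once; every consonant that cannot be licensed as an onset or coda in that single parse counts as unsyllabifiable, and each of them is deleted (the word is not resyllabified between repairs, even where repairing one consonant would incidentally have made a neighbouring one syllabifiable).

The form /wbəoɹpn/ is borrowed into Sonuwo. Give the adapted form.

Substitution: /w/ → /h/, /b/ → /f/, giving /hfəoɹpn/.
Syllabifying with onset maximization leaves /p/, /n/ stranded (at most one coda consonant is licensed; onsets may contain at most 2 consonants).
Each unlicensed consonant is deleted: /p/, /n/.

hfəoɹ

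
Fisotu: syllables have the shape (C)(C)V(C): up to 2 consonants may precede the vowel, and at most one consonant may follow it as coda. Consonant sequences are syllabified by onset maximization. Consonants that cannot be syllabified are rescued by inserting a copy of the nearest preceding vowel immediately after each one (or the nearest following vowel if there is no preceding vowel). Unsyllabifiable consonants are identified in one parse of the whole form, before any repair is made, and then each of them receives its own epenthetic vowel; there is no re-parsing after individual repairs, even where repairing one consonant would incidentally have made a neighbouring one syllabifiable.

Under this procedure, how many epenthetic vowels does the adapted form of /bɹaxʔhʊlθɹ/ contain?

2

The unsyllabifiable consonants are /θ/, /ɹ/; each receives one epenthetic vowel.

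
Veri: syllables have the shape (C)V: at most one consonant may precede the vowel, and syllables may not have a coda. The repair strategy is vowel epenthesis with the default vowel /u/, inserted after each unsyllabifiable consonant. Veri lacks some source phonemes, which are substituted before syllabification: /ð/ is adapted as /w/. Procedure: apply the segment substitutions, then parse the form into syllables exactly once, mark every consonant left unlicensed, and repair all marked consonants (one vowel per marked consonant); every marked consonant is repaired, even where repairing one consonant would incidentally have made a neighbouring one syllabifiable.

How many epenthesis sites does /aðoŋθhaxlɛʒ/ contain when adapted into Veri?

4

After substitution the input is /awoŋθhaxlɛʒ/.
The unsyllabifiable consonants are /ŋ/, /θ/, /x/, /ʒ/; each receives one epenthetic vowel.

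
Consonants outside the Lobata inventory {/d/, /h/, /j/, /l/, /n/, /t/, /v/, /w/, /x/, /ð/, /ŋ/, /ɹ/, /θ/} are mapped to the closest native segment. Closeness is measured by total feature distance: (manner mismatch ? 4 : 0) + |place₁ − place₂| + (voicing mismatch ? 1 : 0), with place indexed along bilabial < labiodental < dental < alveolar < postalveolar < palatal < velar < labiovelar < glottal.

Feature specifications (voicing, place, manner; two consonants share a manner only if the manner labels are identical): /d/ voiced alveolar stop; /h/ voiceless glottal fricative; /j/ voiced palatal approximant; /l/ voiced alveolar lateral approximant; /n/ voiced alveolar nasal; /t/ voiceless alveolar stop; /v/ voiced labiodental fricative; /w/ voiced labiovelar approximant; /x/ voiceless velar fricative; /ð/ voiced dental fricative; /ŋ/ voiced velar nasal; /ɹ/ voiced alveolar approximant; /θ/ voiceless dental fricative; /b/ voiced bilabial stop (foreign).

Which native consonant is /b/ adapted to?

/d/ is closest: same manner (stop), place distance 3 (bilabial→alveolar), same voicing; total 3. Next closest is /t/ at distance 4.

d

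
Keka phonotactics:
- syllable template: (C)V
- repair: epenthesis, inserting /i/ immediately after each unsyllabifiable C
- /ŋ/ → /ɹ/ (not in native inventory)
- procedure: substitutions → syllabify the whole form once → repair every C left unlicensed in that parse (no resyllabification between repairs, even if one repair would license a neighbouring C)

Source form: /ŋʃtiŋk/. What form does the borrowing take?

Substitution: /ŋ/ → /ɹ/, giving /ɹʃtiɹk/.
Under (C)V, the unsyllabifiable consonants are /ɹ/, /ʃ/, /ɹ/, /k/ (no codas are permitted; onsets are limited to one consonant).
Each unlicensed consonant becomes the onset of a new syllable: /ɹ/ → /ɹi/, /ʃ/ → /ʃi/, /ɹ/ → /ɹi/, /k/ → /ki/.

ɹiʃitiɹiki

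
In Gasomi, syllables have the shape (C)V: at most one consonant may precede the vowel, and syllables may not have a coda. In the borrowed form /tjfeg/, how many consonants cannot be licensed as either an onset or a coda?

3

Syllabifying with onset maximization leaves /t/, /j/, /g/ stranded (no codas are permitted; onsets are limited to one consonant).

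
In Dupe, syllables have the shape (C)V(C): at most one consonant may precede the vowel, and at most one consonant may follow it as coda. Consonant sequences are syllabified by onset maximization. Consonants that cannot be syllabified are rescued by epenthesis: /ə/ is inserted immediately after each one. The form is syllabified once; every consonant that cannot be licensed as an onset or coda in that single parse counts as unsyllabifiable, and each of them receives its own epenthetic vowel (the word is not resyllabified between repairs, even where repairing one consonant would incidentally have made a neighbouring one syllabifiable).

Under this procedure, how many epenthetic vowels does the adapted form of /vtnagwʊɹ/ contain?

The unsyllabifiable consonants are /v/, /t/; each receives one epenthetic vowel.

2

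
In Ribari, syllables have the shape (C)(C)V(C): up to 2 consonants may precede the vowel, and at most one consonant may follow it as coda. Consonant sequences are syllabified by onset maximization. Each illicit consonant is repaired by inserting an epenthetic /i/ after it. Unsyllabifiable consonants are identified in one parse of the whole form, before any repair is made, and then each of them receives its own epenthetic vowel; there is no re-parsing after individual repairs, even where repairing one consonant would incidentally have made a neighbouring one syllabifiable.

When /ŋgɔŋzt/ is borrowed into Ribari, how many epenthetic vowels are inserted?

The unsyllabifiable consonants are /z/, /t/; each receives one epenthetic vowel.

2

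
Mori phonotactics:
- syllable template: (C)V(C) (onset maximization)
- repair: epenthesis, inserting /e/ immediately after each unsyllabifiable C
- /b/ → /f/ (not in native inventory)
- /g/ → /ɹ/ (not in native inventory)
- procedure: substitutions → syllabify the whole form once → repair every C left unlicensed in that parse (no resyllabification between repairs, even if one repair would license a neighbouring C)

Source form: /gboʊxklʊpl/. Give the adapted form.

Substitution: /g/ → /ɹ/, /b/ → /f/, giving /ɹfoʊxklʊpl/.
The consonants /ɹ/, /k/, /l/ cannot be parsed into a legal (C)V(C) syllable (at most one coda consonant is licensed; onsets are limited to one consonant).
Inserting the epenthetic vowel yields /ɹ/ → /ɹe/, /k/ → /ke/, /l/ → /le/.

ɹefoʊxkelʊple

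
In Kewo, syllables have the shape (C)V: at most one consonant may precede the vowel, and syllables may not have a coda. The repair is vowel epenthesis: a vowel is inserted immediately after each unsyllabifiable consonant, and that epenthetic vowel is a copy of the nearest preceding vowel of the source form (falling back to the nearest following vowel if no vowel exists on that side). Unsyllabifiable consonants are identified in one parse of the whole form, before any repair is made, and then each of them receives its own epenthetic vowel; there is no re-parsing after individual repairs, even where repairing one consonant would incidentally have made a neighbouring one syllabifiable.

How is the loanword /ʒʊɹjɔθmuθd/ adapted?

ʒʊɹʊjɔθɔmuθudu

The consonants /ɹ/, /θ/, /θ/, /d/ cannot be parsed into a legal (C)V syllable (no codas are permitted; onsets are limited to one consonant).
Each unlicensed consonant becomes the onset of a new syllable: /ɹ/ → /ɹʊ/, /θ/ → /θɔ/, /θ/ → /θu/, /d/ → /du/.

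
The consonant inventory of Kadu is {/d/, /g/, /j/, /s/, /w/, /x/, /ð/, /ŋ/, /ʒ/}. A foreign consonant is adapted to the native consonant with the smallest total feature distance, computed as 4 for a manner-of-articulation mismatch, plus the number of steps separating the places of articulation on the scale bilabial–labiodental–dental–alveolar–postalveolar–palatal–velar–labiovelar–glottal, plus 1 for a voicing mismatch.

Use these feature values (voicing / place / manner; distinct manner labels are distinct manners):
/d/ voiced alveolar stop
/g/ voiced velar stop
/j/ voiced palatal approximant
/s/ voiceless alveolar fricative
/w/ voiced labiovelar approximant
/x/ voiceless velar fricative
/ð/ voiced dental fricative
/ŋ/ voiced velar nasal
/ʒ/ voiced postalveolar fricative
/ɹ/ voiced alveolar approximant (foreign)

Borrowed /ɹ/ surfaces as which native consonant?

j

/j/ is closest: same manner (approximant), place distance 2 (alveolar→palatal), same voicing; total 2. Next closest is /d/ at distance 4.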